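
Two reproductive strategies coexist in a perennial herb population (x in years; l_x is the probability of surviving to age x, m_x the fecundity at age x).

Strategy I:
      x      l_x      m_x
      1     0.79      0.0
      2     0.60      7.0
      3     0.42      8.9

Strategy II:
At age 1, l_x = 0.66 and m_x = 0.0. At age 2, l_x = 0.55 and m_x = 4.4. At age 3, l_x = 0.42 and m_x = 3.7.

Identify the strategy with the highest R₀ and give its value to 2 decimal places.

Strategy I: R₀ = 0.79×0.0 + 0.60×7.0 + 0.42×8.9 = 7.9380
Strategy II: R₀ = 0.66×0.0 + 0.55×4.4 + 0.42×3.7 = 3.9740
Highest R₀: strategy I with 7.9380.

7.94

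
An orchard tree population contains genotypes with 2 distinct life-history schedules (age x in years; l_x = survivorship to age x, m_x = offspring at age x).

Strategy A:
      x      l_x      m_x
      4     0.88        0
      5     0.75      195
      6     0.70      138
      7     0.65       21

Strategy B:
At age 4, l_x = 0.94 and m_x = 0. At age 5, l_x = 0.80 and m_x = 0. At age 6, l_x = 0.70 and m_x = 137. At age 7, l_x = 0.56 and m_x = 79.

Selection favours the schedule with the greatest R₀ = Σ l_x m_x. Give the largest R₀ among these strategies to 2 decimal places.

256.50

Strategy A: R₀ = 0.88×0 + 0.75×195 + 0.70×138 + 0.65×21 = 256.5000
Strategy B: R₀ = 0.94×0 + 0.80×0 + 0.70×137 + 0.56×79 = 140.1400
Highest R₀: strategy A with 256.5000.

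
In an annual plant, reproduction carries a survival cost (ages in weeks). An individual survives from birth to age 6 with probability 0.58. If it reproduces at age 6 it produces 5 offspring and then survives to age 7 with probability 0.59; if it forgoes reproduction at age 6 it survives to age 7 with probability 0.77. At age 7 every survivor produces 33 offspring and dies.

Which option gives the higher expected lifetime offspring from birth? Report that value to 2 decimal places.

breed at age 6: R₀ = 0.58 × (5 + 0.59 × 33) = 0.58 × 24.4700 = 14.1926
delay to age 7: R₀ = 0.58 × (0.77 × 33) = 0.58 × 25.4100 = 14.7378
Higher: delay to age 7 (14.7378).

14.74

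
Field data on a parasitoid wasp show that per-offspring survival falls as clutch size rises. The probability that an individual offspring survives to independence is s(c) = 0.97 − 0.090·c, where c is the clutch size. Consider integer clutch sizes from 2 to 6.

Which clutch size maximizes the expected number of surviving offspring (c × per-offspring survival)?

Expected surviving offspring = c × s(c):
  c=2: 2 × 0.790 = 1.580
  c=3: 3 × 0.700 = 2.100
  c=4: 4 × 0.610 = 2.440
  c=5: 5 × 0.520 = 2.600
  c=6: 6 × 0.430 = 2.580
Maximum at c = 5 (2.600 surviving offspring).

5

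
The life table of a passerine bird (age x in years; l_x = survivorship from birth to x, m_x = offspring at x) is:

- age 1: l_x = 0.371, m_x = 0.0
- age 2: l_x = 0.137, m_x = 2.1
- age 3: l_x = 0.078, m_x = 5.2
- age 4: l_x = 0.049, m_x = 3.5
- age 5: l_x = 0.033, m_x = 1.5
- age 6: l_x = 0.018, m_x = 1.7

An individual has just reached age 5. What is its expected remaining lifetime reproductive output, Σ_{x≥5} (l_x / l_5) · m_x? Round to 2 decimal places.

l_5 = 0.033. Conditional survival from age 5 to x is l_x / l_5.
  x=5: (0.033/0.033) × 1.5 = 1.5000
  x=6: (0.018/0.033) × 1.7 = 0.9273
Sum = 1.5000 + 0.9273 = 2.4273

2.43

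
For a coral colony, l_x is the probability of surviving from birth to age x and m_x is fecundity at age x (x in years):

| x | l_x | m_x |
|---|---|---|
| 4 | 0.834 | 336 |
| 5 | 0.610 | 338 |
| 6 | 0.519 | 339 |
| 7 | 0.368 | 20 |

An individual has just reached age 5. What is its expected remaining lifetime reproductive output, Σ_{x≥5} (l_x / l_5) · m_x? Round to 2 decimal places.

l_5 = 0.610. Conditional survival from age 5 to x is l_x / l_5.
  x=5: (0.610/0.610) × 338 = 338.0000
  x=6: (0.519/0.610) × 339 = 288.4279
  x=7: (0.368/0.610) × 20 = 12.0656
Sum = 338.0000 + 288.4279 + 12.0656 = 638.4934

638.49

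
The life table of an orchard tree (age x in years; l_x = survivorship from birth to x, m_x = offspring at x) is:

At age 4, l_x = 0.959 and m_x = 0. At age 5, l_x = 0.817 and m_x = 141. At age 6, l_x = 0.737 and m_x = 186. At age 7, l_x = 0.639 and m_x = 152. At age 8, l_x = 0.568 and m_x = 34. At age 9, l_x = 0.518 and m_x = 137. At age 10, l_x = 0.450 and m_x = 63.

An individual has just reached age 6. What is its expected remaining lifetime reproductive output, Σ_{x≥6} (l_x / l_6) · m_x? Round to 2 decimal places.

l_6 = 0.737. Conditional survival from age 6 to x is l_x / l_6.
  x=6: (0.737/0.737) × 186 = 186.0000
  x=7: (0.639/0.737) × 152 = 131.7883
  x=8: (0.568/0.737) × 34 = 26.2035
  x=9: (0.518/0.737) × 137 = 96.2904
  x=10: (0.450/0.737) × 63 = 38.4668
Sum = 186.0000 + 131.7883 + 26.2035 + 96.2904 + 38.4668 = 478.7490

478.75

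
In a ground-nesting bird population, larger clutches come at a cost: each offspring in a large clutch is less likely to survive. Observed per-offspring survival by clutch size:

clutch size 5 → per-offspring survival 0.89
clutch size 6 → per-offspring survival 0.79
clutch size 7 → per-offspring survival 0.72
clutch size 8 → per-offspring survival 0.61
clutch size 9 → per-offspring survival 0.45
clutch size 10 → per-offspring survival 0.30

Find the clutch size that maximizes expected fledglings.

7

Expected fledglings = c × s(c):
  c=5: 5 × 0.89 = 4.450
  c=6: 6 × 0.79 = 4.740
  c=7: 7 × 0.72 = 5.040
  c=8: 8 × 0.61 = 4.880
  c=9: 9 × 0.45 = 4.050
  c=10: 10 × 0.30 = 3.000
Maximum at c = 7 (5.040 fledglings).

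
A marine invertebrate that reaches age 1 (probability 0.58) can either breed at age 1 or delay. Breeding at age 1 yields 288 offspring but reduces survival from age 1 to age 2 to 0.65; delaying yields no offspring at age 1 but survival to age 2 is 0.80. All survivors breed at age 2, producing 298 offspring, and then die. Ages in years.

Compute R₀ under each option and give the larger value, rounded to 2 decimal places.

279.39

breed at age 1: R₀ = 0.58 × (288 + 0.65 × 298) = 0.58 × 481.7000 = 279.3860
delay to age 2: R₀ = 0.58 × (0.80 × 298) = 0.58 × 238.4000 = 138.2720
Higher: breed at age 1 (279.3860).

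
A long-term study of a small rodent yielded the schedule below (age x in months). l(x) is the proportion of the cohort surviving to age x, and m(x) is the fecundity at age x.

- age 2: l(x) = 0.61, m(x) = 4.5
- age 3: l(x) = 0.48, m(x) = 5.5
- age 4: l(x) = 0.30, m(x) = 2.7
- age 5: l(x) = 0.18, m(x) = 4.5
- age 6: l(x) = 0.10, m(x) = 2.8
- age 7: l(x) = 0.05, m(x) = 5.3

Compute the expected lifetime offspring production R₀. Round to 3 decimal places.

R₀ = Σ l(x) m(x):
  age 2: 0.61 × 4.5 = 2.7450
  age 3: 0.48 × 5.5 = 2.6400
  age 4: 0.30 × 2.7 = 0.8100
  age 5: 0.18 × 4.5 = 0.8100
  age 6: 0.10 × 2.8 = 0.2800
  age 7: 0.05 × 5.3 = 0.2650
R₀ = 2.7450 + 2.6400 + 0.8100 + 0.8100 + 0.2800 + 0.2650 = 7.5500

7.550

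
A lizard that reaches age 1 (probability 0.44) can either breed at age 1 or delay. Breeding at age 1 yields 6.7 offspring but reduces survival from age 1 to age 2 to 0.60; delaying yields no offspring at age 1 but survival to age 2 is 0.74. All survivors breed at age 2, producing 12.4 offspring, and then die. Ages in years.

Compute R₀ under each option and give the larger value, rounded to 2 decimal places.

breed at age 1: R₀ = 0.44 × (6.7 + 0.60 × 12.4) = 0.44 × 14.1400 = 6.2216
delay to age 2: R₀ = 0.44 × (0.74 × 12.4) = 0.44 × 9.1760 = 4.0374
Higher: breed at age 1 (6.2216).

6.22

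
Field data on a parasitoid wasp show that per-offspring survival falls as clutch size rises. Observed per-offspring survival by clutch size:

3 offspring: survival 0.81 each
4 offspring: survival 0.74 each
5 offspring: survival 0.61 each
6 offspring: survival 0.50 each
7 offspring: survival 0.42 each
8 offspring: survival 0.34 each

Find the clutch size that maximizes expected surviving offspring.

Expected surviving offspring = c × s(c):
  c=3: 3 × 0.81 = 2.430
  c=4: 4 × 0.74 = 2.960
  c=5: 5 × 0.61 = 3.050
  c=6: 6 × 0.50 = 3.000
  c=7: 7 × 0.42 = 2.940
  c=8: 8 × 0.34 = 2.720
Maximum at c = 5 (3.050 surviving offspring).

5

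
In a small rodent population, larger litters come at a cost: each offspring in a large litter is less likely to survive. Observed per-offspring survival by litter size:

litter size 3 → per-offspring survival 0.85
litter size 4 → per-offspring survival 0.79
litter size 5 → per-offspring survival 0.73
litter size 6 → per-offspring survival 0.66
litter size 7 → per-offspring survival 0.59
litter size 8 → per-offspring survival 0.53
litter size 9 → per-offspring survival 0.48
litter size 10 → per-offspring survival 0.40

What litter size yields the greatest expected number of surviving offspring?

Expected surviving offspring = c × s(c):
  c=3: 3 × 0.85 = 2.550
  c=4: 4 × 0.79 = 3.160
  c=5: 5 × 0.73 = 3.650
  c=6: 6 × 0.66 = 3.960
  c=7: 7 × 0.59 = 4.130
  c=8: 8 × 0.53 = 4.240
  c=9: 9 × 0.48 = 4.320
  c=10: 10 × 0.40 = 4.000
Maximum at c = 9 (4.320 surviving offspring).

9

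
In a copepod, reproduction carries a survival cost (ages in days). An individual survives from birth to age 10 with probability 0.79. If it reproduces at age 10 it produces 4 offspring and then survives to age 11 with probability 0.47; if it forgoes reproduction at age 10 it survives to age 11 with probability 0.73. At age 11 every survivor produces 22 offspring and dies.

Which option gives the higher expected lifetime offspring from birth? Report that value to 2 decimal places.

breed at age 10: R₀ = 0.79 × (4 + 0.47 × 22) = 0.79 × 14.3400 = 11.3286
delay to age 11: R₀ = 0.79 × (0.73 × 22) = 0.79 × 16.0600 = 12.6874
Higher: delay to age 11 (12.6874).

12.69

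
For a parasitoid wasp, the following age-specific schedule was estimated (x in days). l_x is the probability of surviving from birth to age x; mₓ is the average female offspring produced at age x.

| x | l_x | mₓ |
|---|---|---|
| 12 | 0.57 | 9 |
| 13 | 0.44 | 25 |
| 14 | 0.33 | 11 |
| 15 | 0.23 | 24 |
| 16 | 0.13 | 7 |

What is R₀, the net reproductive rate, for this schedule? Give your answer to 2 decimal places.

R₀ = Σ l_x mₓ:
  age 12: 0.57 × 9 = 5.1300
  age 13: 0.44 × 25 = 11.0000
  age 14: 0.33 × 11 = 3.6300
  age 15: 0.23 × 24 = 5.5200
  age 16: 0.13 × 7 = 0.9100
R₀ = 5.1300 + 11.0000 + 3.6300 + 5.5200 + 0.9100 = 26.1900

26.19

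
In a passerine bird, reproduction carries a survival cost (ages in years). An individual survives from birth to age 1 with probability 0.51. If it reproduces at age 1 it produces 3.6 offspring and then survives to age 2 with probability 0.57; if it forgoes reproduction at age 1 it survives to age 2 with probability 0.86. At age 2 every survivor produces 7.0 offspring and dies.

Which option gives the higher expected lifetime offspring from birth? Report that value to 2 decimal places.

breed at age 1: R₀ = 0.51 × (3.6 + 0.57 × 7.0) = 0.51 × 7.5900 = 3.8709
delay to age 2: R₀ = 0.51 × (0.86 × 7.0) = 0.51 × 6.0200 = 3.0702
Higher: breed at age 1 (3.8709).

3.87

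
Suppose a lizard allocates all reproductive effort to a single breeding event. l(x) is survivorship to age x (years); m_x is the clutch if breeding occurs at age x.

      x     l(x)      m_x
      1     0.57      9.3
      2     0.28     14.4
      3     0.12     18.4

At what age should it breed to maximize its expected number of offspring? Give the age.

1

Expected offspring if breeding at age x = l(x) × m_x:
  age 1: 0.57 × 9.3 = 5.301
  age 2: 0.28 × 14.4 = 4.032
  age 3: 0.12 × 18.4 = 2.208
Maximum at age 1 (5.301).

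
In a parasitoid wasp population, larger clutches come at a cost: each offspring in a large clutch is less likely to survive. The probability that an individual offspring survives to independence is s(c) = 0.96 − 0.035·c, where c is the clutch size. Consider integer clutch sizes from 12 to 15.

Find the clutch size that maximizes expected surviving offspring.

Expected surviving offspring = c × s(c):
  c=12: 12 × 0.540 = 6.480
  c=13: 13 × 0.505 = 6.565
  c=14: 14 × 0.470 = 6.580
  c=15: 15 × 0.435 = 6.525
Maximum at c = 14 (6.580 surviving offspring).

14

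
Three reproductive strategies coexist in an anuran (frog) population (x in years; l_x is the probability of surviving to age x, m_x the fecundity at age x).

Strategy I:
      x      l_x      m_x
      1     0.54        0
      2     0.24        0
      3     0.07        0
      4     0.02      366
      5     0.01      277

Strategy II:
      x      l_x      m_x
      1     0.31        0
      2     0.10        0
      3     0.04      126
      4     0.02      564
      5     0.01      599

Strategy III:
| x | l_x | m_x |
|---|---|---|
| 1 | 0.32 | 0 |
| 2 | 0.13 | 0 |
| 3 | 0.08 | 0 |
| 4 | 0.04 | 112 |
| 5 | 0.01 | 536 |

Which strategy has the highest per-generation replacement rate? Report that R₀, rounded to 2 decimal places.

Strategy I: R₀ = 0.54×0 + 0.24×0 + 0.07×0 + 0.02×366 + 0.01×277 = 10.0900
Strategy II: R₀ = 0.31×0 + 0.10×0 + 0.04×126 + 0.02×564 + 0.01×599 = 22.3100
Strategy III: R₀ = 0.32×0 + 0.13×0 + 0.08×0 + 0.04×112 + 0.01×536 = 9.8400
Highest R₀: strategy II with 22.3100.

22.31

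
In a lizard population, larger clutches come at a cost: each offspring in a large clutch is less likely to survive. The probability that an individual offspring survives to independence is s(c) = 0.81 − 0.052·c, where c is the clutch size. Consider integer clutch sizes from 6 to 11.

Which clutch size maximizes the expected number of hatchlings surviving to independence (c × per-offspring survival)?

8

Expected hatchlings surviving to independence = c × s(c):
  c=6: 6 × 0.498 = 2.988
  c=7: 7 × 0.446 = 3.122
  c=8: 8 × 0.394 = 3.152
  c=9: 9 × 0.342 = 3.078
  c=10: 10 × 0.290 = 2.900
  c=11: 11 × 0.238 = 2.618
Maximum at c = 8 (3.152 hatchlings surviving to independence).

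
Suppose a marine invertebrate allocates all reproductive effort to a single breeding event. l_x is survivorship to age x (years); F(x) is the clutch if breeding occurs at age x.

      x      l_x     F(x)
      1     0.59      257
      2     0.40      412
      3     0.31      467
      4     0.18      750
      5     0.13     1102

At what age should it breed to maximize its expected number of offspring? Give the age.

Expected offspring if breeding at age x = l_x × F(x):
  age 1: 0.59 × 257 = 151.630
  age 2: 0.40 × 412 = 164.800
  age 3: 0.31 × 467 = 144.770
  age 4: 0.18 × 750 = 135.000
  age 5: 0.13 × 1102 = 143.260
Maximum at age 2 (164.800).

2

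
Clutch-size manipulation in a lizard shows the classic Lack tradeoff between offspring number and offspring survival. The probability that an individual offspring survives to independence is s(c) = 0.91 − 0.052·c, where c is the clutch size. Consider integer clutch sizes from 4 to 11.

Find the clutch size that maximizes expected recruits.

9

Expected recruits = c × s(c):
  c=4: 4 × 0.702 = 2.808
  c=5: 5 × 0.650 = 3.250
  c=6: 6 × 0.598 = 3.588
  c=7: 7 × 0.546 = 3.822
  c=8: 8 × 0.494 = 3.952
  c=9: 9 × 0.442 = 3.978
  c=10: 10 × 0.390 = 3.900
  c=11: 11 × 0.338 = 3.718
Maximum at c = 9 (3.978 recruits).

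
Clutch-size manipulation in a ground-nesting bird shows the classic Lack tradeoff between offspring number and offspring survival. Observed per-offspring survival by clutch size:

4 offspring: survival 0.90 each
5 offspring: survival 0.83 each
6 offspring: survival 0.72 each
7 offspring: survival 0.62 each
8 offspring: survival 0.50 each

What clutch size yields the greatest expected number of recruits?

7

Expected recruits = c × s(c):
  c=4: 4 × 0.90 = 3.600
  c=5: 5 × 0.83 = 4.150
  c=6: 6 × 0.72 = 4.320
  c=7: 7 × 0.62 = 4.340
  c=8: 8 × 0.50 = 4.000
Maximum at c = 7 (4.340 recruits).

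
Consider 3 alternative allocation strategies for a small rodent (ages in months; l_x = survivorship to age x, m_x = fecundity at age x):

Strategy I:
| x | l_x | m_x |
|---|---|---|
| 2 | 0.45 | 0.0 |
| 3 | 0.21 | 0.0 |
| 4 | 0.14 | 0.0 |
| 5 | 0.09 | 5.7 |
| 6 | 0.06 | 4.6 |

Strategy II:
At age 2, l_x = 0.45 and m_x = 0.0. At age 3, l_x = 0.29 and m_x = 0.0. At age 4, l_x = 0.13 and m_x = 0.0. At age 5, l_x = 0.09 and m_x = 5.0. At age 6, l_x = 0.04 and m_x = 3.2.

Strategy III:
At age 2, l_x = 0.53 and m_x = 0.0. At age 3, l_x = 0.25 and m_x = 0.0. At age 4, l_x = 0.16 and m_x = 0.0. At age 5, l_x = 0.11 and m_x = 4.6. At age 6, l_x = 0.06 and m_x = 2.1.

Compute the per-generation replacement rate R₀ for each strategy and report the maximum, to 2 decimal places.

0.79

Strategy I: R₀ = 0.45×0.0 + 0.21×0.0 + 0.14×0.0 + 0.09×5.7 + 0.06×4.6 = 0.7890
Strategy II: R₀ = 0.45×0.0 + 0.29×0.0 + 0.13×0.0 + 0.09×5.0 + 0.04×3.2 = 0.5780
Strategy III: R₀ = 0.53×0.0 + 0.25×0.0 + 0.16×0.0 + 0.11×4.6 + 0.06×2.1 = 0.6320
Highest R₀: strategy I with 0.7890.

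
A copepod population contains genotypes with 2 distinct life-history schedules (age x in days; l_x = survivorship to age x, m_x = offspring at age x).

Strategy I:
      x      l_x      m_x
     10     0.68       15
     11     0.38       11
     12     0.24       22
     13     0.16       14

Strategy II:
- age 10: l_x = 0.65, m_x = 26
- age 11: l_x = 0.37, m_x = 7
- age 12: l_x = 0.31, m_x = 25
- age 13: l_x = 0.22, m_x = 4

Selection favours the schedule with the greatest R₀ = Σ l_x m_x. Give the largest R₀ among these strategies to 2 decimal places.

Strategy I: R₀ = 0.68×15 + 0.38×11 + 0.24×22 + 0.16×14 = 21.9000
Strategy II: R₀ = 0.65×26 + 0.37×7 + 0.31×25 + 0.22×4 = 28.1200
Highest R₀: strategy II with 28.1200.

28.12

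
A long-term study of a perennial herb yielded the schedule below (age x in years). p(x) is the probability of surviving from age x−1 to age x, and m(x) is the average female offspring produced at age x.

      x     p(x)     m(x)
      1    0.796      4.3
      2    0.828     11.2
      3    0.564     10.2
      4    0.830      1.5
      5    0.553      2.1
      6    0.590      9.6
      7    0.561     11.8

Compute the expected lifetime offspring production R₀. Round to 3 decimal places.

17.050

Survivorship from birth: l_x = p_1·p_2·…·p_x.
  l_1 = 0.79600
  l_2 = 0.65909
  l_3 = 0.37173
  l_4 = 0.30853
  l_5 = 0.17062
  l_6 = 0.10066
  l_7 = 0.05647
R₀ = Σ l_x m(x):
  age 1: 0.79600 × 4.3 = 3.4228
  age 2: 0.65909 × 11.2 = 7.3818
  age 3: 0.37173 × 10.2 = 3.7916
  age 4: 0.30853 × 1.5 = 0.4628
  age 5: 0.17062 × 2.1 = 0.3583
  age 6: 0.10066 × 9.6 = 0.9663
  age 7: 0.05647 × 11.8 = 0.6663
R₀ = 3.4228 + 7.3818 + 3.7916 + 0.4628 + 0.3583 + 0.9663 + 0.6663 = 17.0500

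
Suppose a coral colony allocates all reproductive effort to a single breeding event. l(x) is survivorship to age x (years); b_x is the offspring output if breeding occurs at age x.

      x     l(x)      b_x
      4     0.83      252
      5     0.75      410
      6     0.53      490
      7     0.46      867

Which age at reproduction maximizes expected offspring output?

7

Expected offspring if breeding at age x = l(x) × b_x:
  age 4: 0.83 × 252 = 209.160
  age 5: 0.75 × 410 = 307.500
  age 6: 0.53 × 490 = 259.700
  age 7: 0.46 × 867 = 398.820
Maximum at age 7 (398.820).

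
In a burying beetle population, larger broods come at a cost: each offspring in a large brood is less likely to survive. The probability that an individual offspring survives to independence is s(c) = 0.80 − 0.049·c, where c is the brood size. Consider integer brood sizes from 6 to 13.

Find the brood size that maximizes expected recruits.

Expected recruits = c × s(c):
  c=6: 6 × 0.506 = 3.036
  c=7: 7 × 0.457 = 3.199
  c=8: 8 × 0.408 = 3.264
  c=9: 9 × 0.359 = 3.231
  c=10: 10 × 0.310 = 3.100
  c=11: 11 × 0.261 = 2.871
  c=12: 12 × 0.212 = 2.544
  c=13: 13 × 0.163 = 2.119
Maximum at c = 8 (3.264 recruits).

8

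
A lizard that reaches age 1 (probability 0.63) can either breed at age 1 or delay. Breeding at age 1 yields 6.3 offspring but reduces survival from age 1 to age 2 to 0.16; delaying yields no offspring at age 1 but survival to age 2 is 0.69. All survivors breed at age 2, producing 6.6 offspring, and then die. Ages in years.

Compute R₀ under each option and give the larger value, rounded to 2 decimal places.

breed at age 1: R₀ = 0.63 × (6.3 + 0.16 × 6.6) = 0.63 × 7.3560 = 4.6343
delay to age 2: R₀ = 0.63 × (0.69 × 6.6) = 0.63 × 4.5540 = 2.8690
Higher: breed at age 1 (4.6343).

4.63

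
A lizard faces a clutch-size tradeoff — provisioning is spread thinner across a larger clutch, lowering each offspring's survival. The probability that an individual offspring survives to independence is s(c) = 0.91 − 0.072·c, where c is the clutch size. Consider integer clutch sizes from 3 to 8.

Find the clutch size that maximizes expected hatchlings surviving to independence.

Expected hatchlings surviving to independence = c × s(c):
  c=3: 3 × 0.694 = 2.082
  c=4: 4 × 0.622 = 2.488
  c=5: 5 × 0.550 = 2.750
  c=6: 6 × 0.478 = 2.868
  c=7: 7 × 0.406 = 2.842
  c=8: 8 × 0.334 = 2.672
Maximum at c = 6 (2.868 hatchlings surviving to independence).

6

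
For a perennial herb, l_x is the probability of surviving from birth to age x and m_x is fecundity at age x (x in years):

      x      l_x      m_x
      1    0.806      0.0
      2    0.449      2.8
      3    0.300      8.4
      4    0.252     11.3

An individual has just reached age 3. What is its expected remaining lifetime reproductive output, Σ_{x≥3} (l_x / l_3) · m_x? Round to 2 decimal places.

l_3 = 0.300. Conditional survival from age 3 to x is l_x / l_3.
  x=3: (0.300/0.300) × 8.4 = 8.4000
  x=4: (0.252/0.300) × 11.3 = 9.4920
Sum = 8.4000 + 9.4920 = 17.8920

17.89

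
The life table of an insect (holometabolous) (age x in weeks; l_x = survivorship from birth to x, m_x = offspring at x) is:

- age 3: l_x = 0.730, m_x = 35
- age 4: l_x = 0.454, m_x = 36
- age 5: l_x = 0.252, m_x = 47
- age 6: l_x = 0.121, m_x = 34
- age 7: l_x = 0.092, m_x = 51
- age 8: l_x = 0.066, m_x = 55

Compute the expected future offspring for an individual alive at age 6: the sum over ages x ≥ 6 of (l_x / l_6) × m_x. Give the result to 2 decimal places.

102.78

l_6 = 0.121. Conditional survival from age 6 to x is l_x / l_6.
  x=6: (0.121/0.121) × 34 = 34.0000
  x=7: (0.092/0.121) × 51 = 38.7769
  x=8: (0.066/0.121) × 55 = 30.0000
Sum = 34.0000 + 38.7769 + 30.0000 = 102.7769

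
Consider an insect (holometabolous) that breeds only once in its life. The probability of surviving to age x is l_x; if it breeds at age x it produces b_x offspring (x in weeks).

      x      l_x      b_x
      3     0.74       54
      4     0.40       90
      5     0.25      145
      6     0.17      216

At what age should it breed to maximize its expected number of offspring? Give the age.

3

Expected offspring if breeding at age x = l_x × b_x:
  age 3: 0.74 × 54 = 39.960
  age 4: 0.40 × 90 = 36.000
  age 5: 0.25 × 145 = 36.250
  age 6: 0.17 × 216 = 36.720
Maximum at age 3 (39.960).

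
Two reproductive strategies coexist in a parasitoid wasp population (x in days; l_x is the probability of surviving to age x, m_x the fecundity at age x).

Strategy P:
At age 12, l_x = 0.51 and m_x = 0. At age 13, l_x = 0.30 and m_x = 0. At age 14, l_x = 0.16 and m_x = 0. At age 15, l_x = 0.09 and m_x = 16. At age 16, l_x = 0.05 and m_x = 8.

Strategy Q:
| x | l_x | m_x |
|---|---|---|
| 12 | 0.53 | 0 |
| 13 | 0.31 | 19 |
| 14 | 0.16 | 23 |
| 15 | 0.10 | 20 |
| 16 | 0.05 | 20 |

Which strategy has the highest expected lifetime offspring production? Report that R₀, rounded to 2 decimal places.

Strategy P: R₀ = 0.51×0 + 0.30×0 + 0.16×0 + 0.09×16 + 0.05×8 = 1.8400
Strategy Q: R₀ = 0.53×0 + 0.31×19 + 0.16×23 + 0.10×20 + 0.05×20 = 12.5700
Highest R₀: strategy Q with 12.5700.

12.57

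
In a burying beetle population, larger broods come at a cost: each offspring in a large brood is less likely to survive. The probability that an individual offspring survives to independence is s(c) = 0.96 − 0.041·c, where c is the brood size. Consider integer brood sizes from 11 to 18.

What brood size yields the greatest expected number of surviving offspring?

12

Expected surviving offspring = c × s(c):
  c=11: 11 × 0.509 = 5.599
  c=12: 12 × 0.468 = 5.616
  c=13: 13 × 0.427 = 5.551
  c=14: 14 × 0.386 = 5.404
  c=15: 15 × 0.345 = 5.175
  c=16: 16 × 0.304 = 4.864
  c=17: 17 × 0.263 = 4.471
  c=18: 18 × 0.222 = 3.996
Maximum at c = 12 (5.616 surviving offspring).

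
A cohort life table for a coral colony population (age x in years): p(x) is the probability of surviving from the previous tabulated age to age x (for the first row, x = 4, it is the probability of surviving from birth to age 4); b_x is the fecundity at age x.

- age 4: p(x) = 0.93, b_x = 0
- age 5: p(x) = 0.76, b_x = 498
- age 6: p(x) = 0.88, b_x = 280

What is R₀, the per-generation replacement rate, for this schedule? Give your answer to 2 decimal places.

Survivorship from birth: l_x = p_4·p_5·…·p_x.
  l_4 = 0.93000
  l_5 = 0.70680
  l_6 = 0.62198
R₀ = Σ l_x b_x:
  age 4: 0.93000 × 0 = 0.0000
  age 5: 0.70680 × 498 = 351.9864
  age 6: 0.62198 × 280 = 174.1544
R₀ = 0.0000 + 351.9864 + 174.1544 = 526.1408

526.14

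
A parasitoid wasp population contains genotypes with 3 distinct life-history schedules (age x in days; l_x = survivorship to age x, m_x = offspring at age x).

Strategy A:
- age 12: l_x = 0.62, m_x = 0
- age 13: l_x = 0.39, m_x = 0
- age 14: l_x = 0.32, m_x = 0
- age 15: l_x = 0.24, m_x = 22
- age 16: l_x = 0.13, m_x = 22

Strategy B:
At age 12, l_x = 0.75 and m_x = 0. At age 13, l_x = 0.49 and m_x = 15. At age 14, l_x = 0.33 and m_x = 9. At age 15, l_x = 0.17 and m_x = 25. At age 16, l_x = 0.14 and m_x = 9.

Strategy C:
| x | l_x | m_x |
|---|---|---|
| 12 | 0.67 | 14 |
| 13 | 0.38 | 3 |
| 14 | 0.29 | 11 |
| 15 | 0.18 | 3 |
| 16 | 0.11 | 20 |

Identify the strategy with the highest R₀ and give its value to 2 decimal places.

Strategy A: R₀ = 0.62×0 + 0.39×0 + 0.32×0 + 0.24×22 + 0.13×22 = 8.1400
Strategy B: R₀ = 0.75×0 + 0.49×15 + 0.33×9 + 0.17×25 + 0.14×9 = 15.8300
Strategy C: R₀ = 0.67×14 + 0.38×3 + 0.29×11 + 0.18×3 + 0.11×20 = 16.4500
Highest R₀: strategy C with 16.4500.

16.45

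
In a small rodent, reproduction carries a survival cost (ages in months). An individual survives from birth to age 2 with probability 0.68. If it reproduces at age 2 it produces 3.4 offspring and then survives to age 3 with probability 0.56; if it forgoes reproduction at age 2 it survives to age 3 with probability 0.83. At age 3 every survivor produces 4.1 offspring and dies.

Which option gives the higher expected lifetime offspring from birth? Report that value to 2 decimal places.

3.87

breed at age 2: R₀ = 0.68 × (3.4 + 0.56 × 4.1) = 0.68 × 5.6960 = 3.8733
delay to age 3: R₀ = 0.68 × (0.83 × 4.1) = 0.68 × 3.4030 = 2.3140
Higher: breed at age 2 (3.8733).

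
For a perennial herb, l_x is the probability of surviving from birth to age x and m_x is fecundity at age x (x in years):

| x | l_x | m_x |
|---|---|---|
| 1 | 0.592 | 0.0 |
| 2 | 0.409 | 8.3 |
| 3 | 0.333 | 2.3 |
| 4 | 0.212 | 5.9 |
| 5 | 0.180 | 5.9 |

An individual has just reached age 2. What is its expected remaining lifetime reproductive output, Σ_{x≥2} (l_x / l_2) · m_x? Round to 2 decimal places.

l_2 = 0.409. Conditional survival from age 2 to x is l_x / l_2.
  x=2: (0.409/0.409) × 8.3 = 8.3000
  x=3: (0.333/0.409) × 2.3 = 1.8726
  x=4: (0.212/0.409) × 5.9 = 3.0582
  x=5: (0.180/0.409) × 5.9 = 2.5966
Sum = 8.3000 + 1.8726 + 3.0582 + 2.5966 = 15.8274

15.83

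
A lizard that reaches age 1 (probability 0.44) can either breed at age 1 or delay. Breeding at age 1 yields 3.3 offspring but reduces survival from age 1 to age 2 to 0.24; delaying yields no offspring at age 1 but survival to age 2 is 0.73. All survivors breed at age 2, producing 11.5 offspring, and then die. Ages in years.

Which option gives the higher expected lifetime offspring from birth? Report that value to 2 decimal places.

breed at age 1: R₀ = 0.44 × (3.3 + 0.24 × 11.5) = 0.44 × 6.0600 = 2.6664
delay to age 2: R₀ = 0.44 × (0.73 × 11.5) = 0.44 × 8.3950 = 3.6938
Higher: delay to age 2 (3.6938).

3.69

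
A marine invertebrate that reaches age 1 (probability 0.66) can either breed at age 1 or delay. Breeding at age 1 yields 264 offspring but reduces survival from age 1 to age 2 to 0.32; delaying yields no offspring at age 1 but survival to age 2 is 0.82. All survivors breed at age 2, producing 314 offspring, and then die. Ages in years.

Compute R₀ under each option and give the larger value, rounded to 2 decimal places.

breed at age 1: R₀ = 0.66 × (264 + 0.32 × 314) = 0.66 × 364.4800 = 240.5568
delay to age 2: R₀ = 0.66 × (0.82 × 314) = 0.66 × 257.4800 = 169.9368
Higher: breed at age 1 (240.5568).

240.56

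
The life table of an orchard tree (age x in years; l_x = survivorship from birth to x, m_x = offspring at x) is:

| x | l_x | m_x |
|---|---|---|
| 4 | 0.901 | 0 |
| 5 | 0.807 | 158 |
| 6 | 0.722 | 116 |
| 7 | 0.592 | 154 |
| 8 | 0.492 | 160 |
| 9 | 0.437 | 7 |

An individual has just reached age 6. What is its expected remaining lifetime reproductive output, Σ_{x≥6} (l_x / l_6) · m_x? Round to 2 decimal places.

355.54

l_6 = 0.722. Conditional survival from age 6 to x is l_x / l_6.
  x=6: (0.722/0.722) × 116 = 116.0000
  x=7: (0.592/0.722) × 154 = 126.2715
  x=8: (0.492/0.722) × 160 = 109.0305
  x=9: (0.437/0.722) × 7 = 4.2368
Sum = 116.0000 + 126.2715 + 109.0305 + 4.2368 = 355.5388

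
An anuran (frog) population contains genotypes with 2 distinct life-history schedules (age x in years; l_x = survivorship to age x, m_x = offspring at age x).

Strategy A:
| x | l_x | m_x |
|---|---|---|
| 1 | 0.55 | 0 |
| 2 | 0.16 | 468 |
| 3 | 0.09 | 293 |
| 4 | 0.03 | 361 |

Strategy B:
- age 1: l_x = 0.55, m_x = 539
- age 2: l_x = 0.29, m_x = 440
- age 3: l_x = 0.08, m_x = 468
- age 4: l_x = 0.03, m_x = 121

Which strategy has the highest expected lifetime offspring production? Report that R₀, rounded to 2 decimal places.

Strategy A: R₀ = 0.55×0 + 0.16×468 + 0.09×293 + 0.03×361 = 112.0800
Strategy B: R₀ = 0.55×539 + 0.29×440 + 0.08×468 + 0.03×121 = 465.1200
Highest R₀: strategy B with 465.1200.

465.12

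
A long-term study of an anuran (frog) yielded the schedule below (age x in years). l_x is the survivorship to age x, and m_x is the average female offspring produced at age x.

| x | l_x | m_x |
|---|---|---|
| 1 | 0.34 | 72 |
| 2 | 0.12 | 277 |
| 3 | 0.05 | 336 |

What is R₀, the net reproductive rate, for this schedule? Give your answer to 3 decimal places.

R₀ = Σ l_x m_x:
  age 1: 0.34 × 72 = 24.4800
  age 2: 0.12 × 277 = 33.2400
  age 3: 0.05 × 336 = 16.8000
R₀ = 24.4800 + 33.2400 + 16.8000 = 74.5200

74.520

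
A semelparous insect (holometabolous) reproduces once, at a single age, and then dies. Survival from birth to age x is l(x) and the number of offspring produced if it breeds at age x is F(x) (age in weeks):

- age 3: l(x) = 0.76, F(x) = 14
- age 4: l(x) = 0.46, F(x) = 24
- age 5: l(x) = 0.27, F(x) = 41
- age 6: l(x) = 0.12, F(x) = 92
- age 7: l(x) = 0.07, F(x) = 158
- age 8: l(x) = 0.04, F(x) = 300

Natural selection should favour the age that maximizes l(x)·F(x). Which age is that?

8

Expected offspring if breeding at age x = l(x) × F(x):
  age 3: 0.76 × 14 = 10.640
  age 4: 0.46 × 24 = 11.040
  age 5: 0.27 × 41 = 11.070
  age 6: 0.12 × 92 = 11.040
  age 7: 0.07 × 158 = 11.060
  age 8: 0.04 × 300 = 12.000
Maximum at age 8 (12.000).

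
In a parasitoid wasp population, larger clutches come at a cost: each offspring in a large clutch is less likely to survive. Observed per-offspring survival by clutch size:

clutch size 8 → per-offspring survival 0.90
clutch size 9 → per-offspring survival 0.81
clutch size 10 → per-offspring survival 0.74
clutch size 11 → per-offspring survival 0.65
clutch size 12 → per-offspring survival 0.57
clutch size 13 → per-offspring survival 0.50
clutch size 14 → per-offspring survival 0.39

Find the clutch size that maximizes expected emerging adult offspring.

10

Expected emerging adult offspring = c × s(c):
  c=8: 8 × 0.90 = 7.200
  c=9: 9 × 0.81 = 7.290
  c=10: 10 × 0.74 = 7.400
  c=11: 11 × 0.65 = 7.150
  c=12: 12 × 0.57 = 6.840
  c=13: 13 × 0.50 = 6.500
  c=14: 14 × 0.39 = 5.460
Maximum at c = 10 (7.400 emerging adult offspring).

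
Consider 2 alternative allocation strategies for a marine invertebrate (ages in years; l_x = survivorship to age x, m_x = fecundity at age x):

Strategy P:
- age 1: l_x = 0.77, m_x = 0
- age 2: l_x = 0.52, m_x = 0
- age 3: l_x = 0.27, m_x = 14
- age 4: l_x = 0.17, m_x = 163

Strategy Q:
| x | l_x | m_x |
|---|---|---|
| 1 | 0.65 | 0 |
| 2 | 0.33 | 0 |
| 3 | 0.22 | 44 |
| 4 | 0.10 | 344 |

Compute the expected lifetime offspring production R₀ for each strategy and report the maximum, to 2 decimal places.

44.08

Strategy P: R₀ = 0.77×0 + 0.52×0 + 0.27×14 + 0.17×163 = 31.4900
Strategy Q: R₀ = 0.65×0 + 0.33×0 + 0.22×44 + 0.10×344 = 44.0800
Highest R₀: strategy Q with 44.0800.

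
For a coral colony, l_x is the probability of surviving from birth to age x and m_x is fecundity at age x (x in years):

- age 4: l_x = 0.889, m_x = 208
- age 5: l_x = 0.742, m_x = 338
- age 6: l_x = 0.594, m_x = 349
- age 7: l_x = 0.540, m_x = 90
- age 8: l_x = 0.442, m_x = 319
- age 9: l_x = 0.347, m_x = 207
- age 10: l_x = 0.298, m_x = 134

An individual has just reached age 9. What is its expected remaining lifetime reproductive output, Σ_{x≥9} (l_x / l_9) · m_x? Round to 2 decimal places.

322.08

l_9 = 0.347. Conditional survival from age 9 to x is l_x / l_9.
  x=9: (0.347/0.347) × 207 = 207.0000
  x=10: (0.298/0.347) × 134 = 115.0778
Sum = 207.0000 + 115.0778 = 322.0778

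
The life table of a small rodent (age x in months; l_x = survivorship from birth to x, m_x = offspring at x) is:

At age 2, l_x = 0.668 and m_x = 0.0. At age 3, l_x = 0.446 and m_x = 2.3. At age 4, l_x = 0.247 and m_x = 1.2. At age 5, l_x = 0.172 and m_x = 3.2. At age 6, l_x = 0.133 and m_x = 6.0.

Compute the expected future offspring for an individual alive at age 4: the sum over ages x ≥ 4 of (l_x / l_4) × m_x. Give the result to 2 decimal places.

l_4 = 0.247. Conditional survival from age 4 to x is l_x / l_4.
  x=4: (0.247/0.247) × 1.2 = 1.2000
  x=5: (0.172/0.247) × 3.2 = 2.2283
  x=6: (0.133/0.247) × 6.0 = 3.2308
Sum = 1.2000 + 2.2283 + 3.2308 = 6.6591

6.66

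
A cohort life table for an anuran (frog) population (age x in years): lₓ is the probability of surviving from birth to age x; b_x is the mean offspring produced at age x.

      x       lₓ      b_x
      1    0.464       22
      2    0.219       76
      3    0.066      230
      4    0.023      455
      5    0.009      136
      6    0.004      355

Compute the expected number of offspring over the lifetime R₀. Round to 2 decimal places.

55.14

R₀ = Σ lₓ b_x:
  age 1: 0.464 × 22 = 10.2080
  age 2: 0.219 × 76 = 16.6440
  age 3: 0.066 × 230 = 15.1800
  age 4: 0.023 × 455 = 10.4650
  age 5: 0.009 × 136 = 1.2240
  age 6: 0.004 × 355 = 1.4200
R₀ = 10.2080 + 16.6440 + 15.1800 + 10.4650 + 1.2240 + 1.4200 = 55.1410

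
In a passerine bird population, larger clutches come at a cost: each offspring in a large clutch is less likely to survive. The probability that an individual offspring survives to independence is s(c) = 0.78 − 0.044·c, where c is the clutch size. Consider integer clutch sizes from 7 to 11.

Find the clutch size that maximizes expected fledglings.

Expected fledglings = c × s(c):
  c=7: 7 × 0.472 = 3.304
  c=8: 8 × 0.428 = 3.424
  c=9: 9 × 0.384 = 3.456
  c=10: 10 × 0.340 = 3.400
  c=11: 11 × 0.296 = 3.256
Maximum at c = 9 (3.456 fledglings).

9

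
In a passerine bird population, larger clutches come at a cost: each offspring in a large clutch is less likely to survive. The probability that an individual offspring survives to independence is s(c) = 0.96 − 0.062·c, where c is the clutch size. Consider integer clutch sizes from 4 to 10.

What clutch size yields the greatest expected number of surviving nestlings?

8

Expected surviving nestlings = c × s(c):
  c=4: 4 × 0.712 = 2.848
  c=5: 5 × 0.650 = 3.250
  c=6: 6 × 0.588 = 3.528
  c=7: 7 × 0.526 = 3.682
  c=8: 8 × 0.464 = 3.712
  c=9: 9 × 0.402 = 3.618
  c=10: 10 × 0.340 = 3.400
Maximum at c = 8 (3.712 surviving nestlings).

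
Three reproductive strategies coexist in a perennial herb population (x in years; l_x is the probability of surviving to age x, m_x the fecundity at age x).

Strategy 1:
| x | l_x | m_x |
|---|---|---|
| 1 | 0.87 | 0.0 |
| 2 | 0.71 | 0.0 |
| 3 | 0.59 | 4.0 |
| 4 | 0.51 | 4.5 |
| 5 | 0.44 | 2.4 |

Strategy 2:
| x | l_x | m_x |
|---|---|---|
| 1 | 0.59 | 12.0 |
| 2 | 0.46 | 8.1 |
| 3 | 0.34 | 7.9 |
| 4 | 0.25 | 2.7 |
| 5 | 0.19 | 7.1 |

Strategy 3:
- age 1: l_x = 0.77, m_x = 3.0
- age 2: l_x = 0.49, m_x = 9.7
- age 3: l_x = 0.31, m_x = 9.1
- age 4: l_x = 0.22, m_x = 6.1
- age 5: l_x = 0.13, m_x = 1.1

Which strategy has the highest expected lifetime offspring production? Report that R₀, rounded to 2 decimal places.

15.52

Strategy 1: R₀ = 0.87×0.0 + 0.71×0.0 + 0.59×4.0 + 0.51×4.5 + 0.44×2.4 = 5.7110
Strategy 2: R₀ = 0.59×12.0 + 0.46×8.1 + 0.34×7.9 + 0.25×2.7 + 0.19×7.1 = 15.5160
Strategy 3: R₀ = 0.77×3.0 + 0.49×9.7 + 0.31×9.1 + 0.22×6.1 + 0.13×1.1 = 11.3690
Highest R₀: strategy 2 with 15.5160.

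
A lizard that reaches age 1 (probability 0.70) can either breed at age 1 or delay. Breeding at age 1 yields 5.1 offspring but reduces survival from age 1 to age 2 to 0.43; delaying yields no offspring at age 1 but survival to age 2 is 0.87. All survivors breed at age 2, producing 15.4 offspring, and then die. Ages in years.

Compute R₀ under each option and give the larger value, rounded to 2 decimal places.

breed at age 1: R₀ = 0.70 × (5.1 + 0.43 × 15.4) = 0.70 × 11.7220 = 8.2054
delay to age 2: R₀ = 0.70 × (0.87 × 15.4) = 0.70 × 13.3980 = 9.3786
Higher: delay to age 2 (9.3786).

9.38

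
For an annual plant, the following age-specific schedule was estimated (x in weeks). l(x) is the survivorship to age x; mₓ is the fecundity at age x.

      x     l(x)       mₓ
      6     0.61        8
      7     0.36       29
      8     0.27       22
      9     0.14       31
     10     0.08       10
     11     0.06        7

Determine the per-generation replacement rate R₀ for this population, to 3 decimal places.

26.820

R₀ = Σ l(x) mₓ:
  age 6: 0.61 × 8 = 4.8800
  age 7: 0.36 × 29 = 10.4400
  age 8: 0.27 × 22 = 5.9400
  age 9: 0.14 × 31 = 4.3400
  age 10: 0.08 × 10 = 0.8000
  age 11: 0.06 × 7 = 0.4200
R₀ = 4.8800 + 10.4400 + 5.9400 + 4.3400 + 0.8000 + 0.4200 = 26.8200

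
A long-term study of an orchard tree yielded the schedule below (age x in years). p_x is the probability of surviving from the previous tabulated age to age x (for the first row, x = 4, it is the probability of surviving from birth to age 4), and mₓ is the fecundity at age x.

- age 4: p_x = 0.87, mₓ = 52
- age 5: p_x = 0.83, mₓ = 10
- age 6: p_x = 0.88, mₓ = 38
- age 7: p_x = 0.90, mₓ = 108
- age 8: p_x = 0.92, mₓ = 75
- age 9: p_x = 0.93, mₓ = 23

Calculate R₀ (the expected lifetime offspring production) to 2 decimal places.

189.09

Survivorship from birth: l_x = p_4·p_5·…·p_x.
  l_4 = 0.87000
  l_5 = 0.72210
  l_6 = 0.63545
  l_7 = 0.57190
  l_8 = 0.52615
  l_9 = 0.48932
R₀ = Σ l_x mₓ:
  age 4: 0.87000 × 52 = 45.2400
  age 5: 0.72210 × 10 = 7.2210
  age 6: 0.63545 × 38 = 24.1471
  age 7: 0.57190 × 108 = 61.7652
  age 8: 0.52615 × 75 = 39.4612
  age 9: 0.48932 × 23 = 11.2544
R₀ = 45.2400 + 7.2210 + 24.1471 + 61.7652 + 39.4612 + 11.2544 = 189.0889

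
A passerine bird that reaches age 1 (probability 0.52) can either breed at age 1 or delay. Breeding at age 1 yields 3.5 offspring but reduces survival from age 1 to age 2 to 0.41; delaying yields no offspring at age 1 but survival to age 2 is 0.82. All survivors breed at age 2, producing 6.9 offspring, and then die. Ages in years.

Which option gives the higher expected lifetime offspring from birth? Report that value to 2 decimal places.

3.29

breed at age 1: R₀ = 0.52 × (3.5 + 0.41 × 6.9) = 0.52 × 6.3290 = 3.2911
delay to age 2: R₀ = 0.52 × (0.82 × 6.9) = 0.52 × 5.6580 = 2.9422
Higher: breed at age 1 (3.2911).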